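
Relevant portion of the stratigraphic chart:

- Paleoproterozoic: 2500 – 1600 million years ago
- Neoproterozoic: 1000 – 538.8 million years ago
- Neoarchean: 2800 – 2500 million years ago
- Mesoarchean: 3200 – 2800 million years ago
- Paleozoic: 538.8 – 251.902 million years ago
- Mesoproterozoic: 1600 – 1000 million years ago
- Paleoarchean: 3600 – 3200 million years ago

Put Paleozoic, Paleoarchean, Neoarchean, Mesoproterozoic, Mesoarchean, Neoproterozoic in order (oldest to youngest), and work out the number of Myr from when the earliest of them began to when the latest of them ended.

From the excerpt: Paleozoic 538.8–251.902; Paleoarchean 3600–3200; Neoarchean 2800–2500; Mesoproterozoic 1600–1000; Mesoarchean 3200–2800; Neoproterozoic 1000–538.8 (Ma).
Larger Ma is earlier, so the oldest is Paleoarchean and the youngest is Paleozoic; oldest to youngest: Paleoarchean, Mesoarchean, Neoarchean, Mesoproterozoic, Neoproterozoic, Paleozoic.
Oldest start 3600 minus youngest end 251.902 gives 3348.098 Myr overall.

Paleoarchean, Mesoarchean, Neoarchean, Mesoproterozoic, Neoproterozoic, Paleozoic; total span 3348.098 Myr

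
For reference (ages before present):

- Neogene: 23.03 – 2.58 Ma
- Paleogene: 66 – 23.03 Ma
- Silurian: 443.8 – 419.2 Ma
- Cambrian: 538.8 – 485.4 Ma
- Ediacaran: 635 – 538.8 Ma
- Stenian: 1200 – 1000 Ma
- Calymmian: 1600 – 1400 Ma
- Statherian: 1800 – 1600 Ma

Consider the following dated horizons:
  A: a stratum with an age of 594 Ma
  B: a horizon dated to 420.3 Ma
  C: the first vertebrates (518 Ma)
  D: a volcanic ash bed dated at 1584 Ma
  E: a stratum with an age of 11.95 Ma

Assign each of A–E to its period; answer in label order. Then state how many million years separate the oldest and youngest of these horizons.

Match each age against the start–end ranges in the excerpt: A = 594 Ma → Ediacaran (635–538.8); B = 420.3 Ma → Silurian (443.8–419.2); C = 518 Ma → Cambrian (538.8–485.4); D = 1584 Ma → Calymmian (1600–1400); E = 11.95 Ma → Neogene (23.03–2.58).
The largest age is 1584 Ma and the smallest is 11.95 Ma; their difference is 1572.05 Myr.

A — Ediacaran; B — Silurian; C — Cambrian; D — Calymmian; E — Neogene; span 1572.05 million years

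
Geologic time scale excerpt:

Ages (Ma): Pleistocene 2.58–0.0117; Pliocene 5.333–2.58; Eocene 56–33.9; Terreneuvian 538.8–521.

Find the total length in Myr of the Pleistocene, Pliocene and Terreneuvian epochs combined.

23.1213 million years

Each duration: Pleistocene = 2.5683; Pliocene = 2.753; Terreneuvian = 17.8.
Sum: 2.5683 + 2.753 + 17.8 = 23.1213 Myr.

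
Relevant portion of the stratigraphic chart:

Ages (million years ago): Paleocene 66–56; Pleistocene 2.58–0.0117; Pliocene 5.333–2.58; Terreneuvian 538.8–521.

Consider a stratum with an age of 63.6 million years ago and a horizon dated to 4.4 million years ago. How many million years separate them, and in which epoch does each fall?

59.2 million years apart; the first in the Paleocene, the second in the Pliocene

Elapsed time: 63.6 − 4.4 = 59.2 Myr.
63.6 Ma lies within 66–56 Ma: Paleocene.
4.4 Ma lies within 5.333–2.58 Ma: Pliocene.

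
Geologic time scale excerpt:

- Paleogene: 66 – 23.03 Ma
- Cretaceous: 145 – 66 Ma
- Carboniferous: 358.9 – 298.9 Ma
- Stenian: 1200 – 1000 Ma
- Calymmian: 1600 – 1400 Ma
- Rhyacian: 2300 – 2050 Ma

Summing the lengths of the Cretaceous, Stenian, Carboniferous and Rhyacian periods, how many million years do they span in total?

589 million years

Duration is start − end for each: (145 − 66) + (1200 − 1000) + (358.9 − 298.9) + (2300 − 2050).
That is 79 + 200 + 60 + 250, which totals 589 million years.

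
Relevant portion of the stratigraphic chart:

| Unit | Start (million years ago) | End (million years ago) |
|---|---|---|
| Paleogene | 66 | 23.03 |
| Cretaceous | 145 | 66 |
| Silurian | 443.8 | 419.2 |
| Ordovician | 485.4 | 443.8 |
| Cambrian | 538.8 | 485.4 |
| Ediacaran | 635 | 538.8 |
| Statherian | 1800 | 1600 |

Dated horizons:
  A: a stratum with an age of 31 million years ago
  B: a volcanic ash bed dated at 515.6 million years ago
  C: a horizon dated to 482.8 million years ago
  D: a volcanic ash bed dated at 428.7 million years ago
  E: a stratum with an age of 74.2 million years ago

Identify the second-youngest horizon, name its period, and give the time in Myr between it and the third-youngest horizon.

E, in the Cretaceous; 354.5 million years to D

Sorted youngest-first by Ma: A (31), E (74.2), D (428.7), C (482.8), B (515.6).
The second youngest is E at 74.2 Ma, which lies in 145–66 Ma: the Cretaceous.
The third youngest is D at 428.7 Ma; separation = |74.2 − 428.7| = 354.5 Myr.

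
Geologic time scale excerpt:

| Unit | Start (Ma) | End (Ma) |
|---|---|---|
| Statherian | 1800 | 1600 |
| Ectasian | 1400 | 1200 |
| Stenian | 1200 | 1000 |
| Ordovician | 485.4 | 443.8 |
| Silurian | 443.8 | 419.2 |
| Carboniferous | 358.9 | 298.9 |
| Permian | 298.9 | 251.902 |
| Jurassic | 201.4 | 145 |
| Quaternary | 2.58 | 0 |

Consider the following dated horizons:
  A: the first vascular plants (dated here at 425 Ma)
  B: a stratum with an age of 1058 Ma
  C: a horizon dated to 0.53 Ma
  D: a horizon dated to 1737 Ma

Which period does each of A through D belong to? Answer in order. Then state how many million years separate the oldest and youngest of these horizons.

Match each age against the start–end ranges in the excerpt: A = 425 Ma → Silurian (443.8–419.2); B = 1058 Ma → Stenian (1200–1000); C = 0.53 Ma → Quaternary (2.58–0); D = 1737 Ma → Statherian (1800–1600).
The largest age is 1737 Ma and the smallest is 0.53 Ma; their difference is 1736.47 Myr.

A — Silurian; B — Stenian; C — Quaternary; D — Statherian; span 1736.47 million years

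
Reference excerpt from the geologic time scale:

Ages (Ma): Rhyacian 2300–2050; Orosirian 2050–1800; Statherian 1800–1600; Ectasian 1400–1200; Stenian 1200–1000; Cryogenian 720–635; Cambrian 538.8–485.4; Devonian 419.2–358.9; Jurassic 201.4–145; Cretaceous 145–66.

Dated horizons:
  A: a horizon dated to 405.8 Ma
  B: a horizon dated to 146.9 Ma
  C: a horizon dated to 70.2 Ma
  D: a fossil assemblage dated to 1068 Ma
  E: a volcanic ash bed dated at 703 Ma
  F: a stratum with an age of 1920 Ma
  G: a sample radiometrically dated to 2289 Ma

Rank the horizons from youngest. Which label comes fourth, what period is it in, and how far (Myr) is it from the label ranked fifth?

E, in the Cryogenian; 365 million years to D

Smaller Ma means younger, so youngest first: C 70.2 < B 146.9 < A 405.8 < E 703 < D 1068 < F 1920 < G 2289.
Counting 4 along gives E (703 Ma); the excerpt puts that inside the Cryogenian, 720–635 Ma.
Next in line is D (1068 Ma), and 1068 − 703 = 365 Myr.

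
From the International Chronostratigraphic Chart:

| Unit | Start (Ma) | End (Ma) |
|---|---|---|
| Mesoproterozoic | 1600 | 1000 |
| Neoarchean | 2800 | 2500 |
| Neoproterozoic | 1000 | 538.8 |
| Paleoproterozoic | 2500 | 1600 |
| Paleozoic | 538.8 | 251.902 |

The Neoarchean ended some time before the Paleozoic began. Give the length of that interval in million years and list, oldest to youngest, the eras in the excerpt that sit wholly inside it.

1961.2 million years; Paleoproterozoic, Mesoproterozoic, Neoproterozoic

The Neoarchean closes at 2500 Ma and the Paleozoic opens at 538.8 Ma, so the interval is 2500 − 538.8 = 1961.2 Myr.
An era fits inside if it starts at or after 2500 Ma and ends at or before 538.8 Ma; oldest first that gives Paleoproterozoic, Mesoproterozoic, Neoproterozoic.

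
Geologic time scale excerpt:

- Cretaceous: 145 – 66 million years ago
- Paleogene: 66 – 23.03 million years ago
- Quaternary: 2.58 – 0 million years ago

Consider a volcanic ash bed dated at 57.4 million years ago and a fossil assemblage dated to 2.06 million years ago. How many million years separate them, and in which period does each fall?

55.34 million years apart; the first in the Paleogene, the second in the Quaternary

Elapsed time: 57.4 − 2.06 = 55.34 Myr.
57.4 Ma lies within 66–23.03 Ma: Paleogene.
2.06 Ma lies within 2.58–0 Ma: Quaternary.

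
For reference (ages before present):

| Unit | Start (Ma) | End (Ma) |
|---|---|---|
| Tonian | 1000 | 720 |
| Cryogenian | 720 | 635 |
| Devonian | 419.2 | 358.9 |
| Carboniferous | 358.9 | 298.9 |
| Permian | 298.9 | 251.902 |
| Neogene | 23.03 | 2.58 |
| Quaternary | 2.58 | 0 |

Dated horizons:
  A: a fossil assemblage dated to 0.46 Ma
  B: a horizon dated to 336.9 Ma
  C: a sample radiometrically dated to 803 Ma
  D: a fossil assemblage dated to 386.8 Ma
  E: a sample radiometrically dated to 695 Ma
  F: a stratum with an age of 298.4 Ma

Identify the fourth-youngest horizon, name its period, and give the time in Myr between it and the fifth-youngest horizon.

D, in the Devonian; 308.2 million years to E

Smaller Ma means younger, so youngest first: A 0.46 < F 298.4 < B 336.9 < D 386.8 < E 695 < C 803.
Counting 4 along gives D (386.8 Ma); the excerpt puts that inside the Devonian, 419.2–358.9 Ma.
Next in line is E (695 Ma), and 695 − 386.8 = 308.2 Myr.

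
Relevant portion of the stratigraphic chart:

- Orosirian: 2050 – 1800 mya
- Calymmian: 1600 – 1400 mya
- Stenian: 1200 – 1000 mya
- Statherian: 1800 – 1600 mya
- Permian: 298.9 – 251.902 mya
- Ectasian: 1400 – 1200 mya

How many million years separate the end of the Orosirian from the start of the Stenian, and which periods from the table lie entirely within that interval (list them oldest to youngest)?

600 million years; Statherian, Calymmian, Ectasian

End of Orosirian = 1800 Ma; start of Stenian = 1200 Ma.
Gap = 1800 − 1200 = 600 Myr.
Periods wholly inside 1800–1200 Ma: Statherian (1800–1600), Calymmian (1600–1400), Ectasian (1400–1200).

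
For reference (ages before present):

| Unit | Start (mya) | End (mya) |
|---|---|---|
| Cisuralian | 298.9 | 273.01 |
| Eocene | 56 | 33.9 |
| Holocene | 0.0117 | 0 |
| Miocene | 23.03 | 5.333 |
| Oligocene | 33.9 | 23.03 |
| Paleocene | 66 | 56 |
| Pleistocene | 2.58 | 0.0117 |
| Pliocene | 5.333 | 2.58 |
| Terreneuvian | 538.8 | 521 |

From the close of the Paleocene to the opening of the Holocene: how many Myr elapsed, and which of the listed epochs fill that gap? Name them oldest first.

The Paleocene closes at 56 Ma and the Holocene opens at 0.0117 Ma, so the interval is 56 − 0.0117 = 55.9883 Myr.
An epoch fits inside if it starts at or after 56 Ma and ends at or before 0.0117 Ma; oldest first that gives Eocene, Oligocene, Miocene, Pliocene, Pleistocene.

55.9883 million years; Eocene, Oligocene, Miocene, Pliocene, Pleistocene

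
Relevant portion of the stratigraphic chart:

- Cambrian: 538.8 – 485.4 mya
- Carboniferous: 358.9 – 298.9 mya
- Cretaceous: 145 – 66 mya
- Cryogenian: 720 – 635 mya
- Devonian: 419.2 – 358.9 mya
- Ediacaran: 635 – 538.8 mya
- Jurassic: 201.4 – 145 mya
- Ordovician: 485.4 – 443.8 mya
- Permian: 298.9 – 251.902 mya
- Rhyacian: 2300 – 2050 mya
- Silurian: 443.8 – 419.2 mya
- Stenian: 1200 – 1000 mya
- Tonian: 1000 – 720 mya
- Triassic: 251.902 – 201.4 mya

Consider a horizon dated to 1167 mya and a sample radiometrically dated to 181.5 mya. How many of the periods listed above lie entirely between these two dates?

1167 Ma sits inside the Stenian (1200–1000) and 181.5 Ma inside the Jurassic (201.4–145); neither of those is wholly between the two dates.
The listed periods lying completely between them are Tonian, Cryogenian, Ediacaran, Cambrian, Ordovician, Silurian, Devonian, Carboniferous, Permian, Triassic — 10 in all.

10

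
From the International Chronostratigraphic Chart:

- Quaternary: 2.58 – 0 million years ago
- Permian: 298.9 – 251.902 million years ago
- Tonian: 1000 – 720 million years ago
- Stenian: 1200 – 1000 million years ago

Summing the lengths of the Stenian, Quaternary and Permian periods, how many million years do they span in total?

249.578 million years

Each duration: Stenian = 200; Quaternary = 2.58; Permian = 46.998.
Sum: 200 + 2.58 + 46.998 = 249.578 Myr.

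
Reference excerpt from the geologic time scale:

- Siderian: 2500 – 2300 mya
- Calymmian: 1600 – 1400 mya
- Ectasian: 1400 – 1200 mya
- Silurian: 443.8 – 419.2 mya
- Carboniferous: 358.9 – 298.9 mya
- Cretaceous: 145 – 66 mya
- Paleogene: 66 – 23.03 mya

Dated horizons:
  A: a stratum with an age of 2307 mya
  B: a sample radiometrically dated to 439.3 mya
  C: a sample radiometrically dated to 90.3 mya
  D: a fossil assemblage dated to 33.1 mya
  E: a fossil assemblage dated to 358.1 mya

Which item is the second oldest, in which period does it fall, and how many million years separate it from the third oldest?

B, in the Silurian; 81.2 million years to E

Larger Ma means older, so oldest first: A 2307 > B 439.3 > E 358.1 > C 90.3 > D 33.1.
Counting 2 along gives B (439.3 Ma); the excerpt puts that inside the Silurian, 443.8–419.2 Ma.
Next in line is E (358.1 Ma), and 439.3 − 358.1 = 81.2 Myr.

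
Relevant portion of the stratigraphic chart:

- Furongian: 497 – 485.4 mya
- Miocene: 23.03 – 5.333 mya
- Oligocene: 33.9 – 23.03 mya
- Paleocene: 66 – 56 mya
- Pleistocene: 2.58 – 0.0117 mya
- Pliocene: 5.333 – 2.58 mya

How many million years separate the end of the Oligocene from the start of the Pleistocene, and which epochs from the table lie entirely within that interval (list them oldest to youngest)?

20.45 million years; Miocene, Pliocene

The Oligocene closes at 23.03 Ma and the Pleistocene opens at 2.58 Ma, so the interval is 23.03 − 2.58 = 20.45 Myr.
An epoch fits inside if it starts at or after 23.03 Ma and ends at or before 2.58 Ma; oldest first that gives Miocene, Pliocene.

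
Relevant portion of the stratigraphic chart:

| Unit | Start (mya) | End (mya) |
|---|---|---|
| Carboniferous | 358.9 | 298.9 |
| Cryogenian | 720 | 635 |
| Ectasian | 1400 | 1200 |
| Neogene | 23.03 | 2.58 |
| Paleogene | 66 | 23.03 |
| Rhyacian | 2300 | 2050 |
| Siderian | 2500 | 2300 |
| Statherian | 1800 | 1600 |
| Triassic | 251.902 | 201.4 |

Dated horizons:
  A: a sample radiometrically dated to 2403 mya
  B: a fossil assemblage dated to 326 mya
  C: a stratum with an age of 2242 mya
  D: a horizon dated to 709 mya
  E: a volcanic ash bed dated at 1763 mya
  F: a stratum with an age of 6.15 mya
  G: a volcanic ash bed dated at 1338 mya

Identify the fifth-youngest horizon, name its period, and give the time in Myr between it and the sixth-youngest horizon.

E, in the Statherian; 479 million years to C

Sorted youngest-first by Ma: F (6.15), B (326), D (709), G (1338), E (1763), C (2242), A (2403).
The fifth youngest is E at 1763 Ma, which lies in 1800–1600 Ma: the Statherian.
The sixth youngest is C at 2242 Ma; separation = |1763 − 2242| = 479 Myr.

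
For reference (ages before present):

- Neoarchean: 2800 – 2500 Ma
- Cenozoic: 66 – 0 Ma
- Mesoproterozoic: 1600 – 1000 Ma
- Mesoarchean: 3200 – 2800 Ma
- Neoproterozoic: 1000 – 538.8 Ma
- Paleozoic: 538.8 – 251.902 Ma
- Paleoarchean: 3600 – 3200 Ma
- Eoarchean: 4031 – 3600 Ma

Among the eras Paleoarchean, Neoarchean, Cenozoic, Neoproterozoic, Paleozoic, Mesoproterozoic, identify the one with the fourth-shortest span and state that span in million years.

Paleoarchean, 400 million years

Durations: Paleoarchean 400; Neoarchean 300; Cenozoic 66; Neoproterozoic 461.2; Paleozoic 286.898; Mesoproterozoic 600 Myr.
Sorted shortest-first: Cenozoic (66), Paleozoic (286.898), Neoarchean (300), Paleoarchean (400), Neoproterozoic (461.2), Mesoproterozoic (600).
The fourth shortest is Paleoarchean at 400 Myr.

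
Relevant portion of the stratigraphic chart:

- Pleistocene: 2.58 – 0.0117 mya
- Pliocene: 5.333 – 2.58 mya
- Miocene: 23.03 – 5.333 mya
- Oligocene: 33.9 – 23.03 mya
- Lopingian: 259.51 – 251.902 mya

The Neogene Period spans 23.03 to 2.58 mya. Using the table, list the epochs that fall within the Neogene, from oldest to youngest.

Epochs with both bounds inside 23.03–2.58 Ma: Miocene (23.03–5.333), Pliocene (5.333–2.58).

Miocene, Pliocene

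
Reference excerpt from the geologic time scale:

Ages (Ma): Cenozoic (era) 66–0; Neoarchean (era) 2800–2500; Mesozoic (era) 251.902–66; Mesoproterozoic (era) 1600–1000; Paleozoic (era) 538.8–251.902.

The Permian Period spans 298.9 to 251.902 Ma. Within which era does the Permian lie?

Paleozoic

The Permian (298.9–251.902 Ma) lies entirely within 538.8–251.902 Ma, the Paleozoic Era.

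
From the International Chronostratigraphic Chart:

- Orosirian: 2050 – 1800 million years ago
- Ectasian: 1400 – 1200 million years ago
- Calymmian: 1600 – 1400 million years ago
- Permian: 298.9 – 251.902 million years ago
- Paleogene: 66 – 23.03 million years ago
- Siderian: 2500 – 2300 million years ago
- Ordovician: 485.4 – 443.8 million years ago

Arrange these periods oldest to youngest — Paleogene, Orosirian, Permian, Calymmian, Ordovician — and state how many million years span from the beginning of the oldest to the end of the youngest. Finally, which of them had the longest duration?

Orosirian → Calymmian → Ordovician → Permian → Paleogene; total span 2026.97 Myr; longest is Orosirian

Start ages (Ma): Orosirian 2050, Calymmian 1600, Ordovician 485.4, Permian 298.9, Paleogene 66.
Ordered oldest to youngest: Orosirian, Calymmian, Ordovician, Permian, Paleogene.
Span = 2050 − 23.03 = 2026.97 Myr.
Durations: Paleogene 42.97, Orosirian 250, Calymmian 200, Ordovician 41.6, Permian 46.998 → longest is Orosirian (250 Myr).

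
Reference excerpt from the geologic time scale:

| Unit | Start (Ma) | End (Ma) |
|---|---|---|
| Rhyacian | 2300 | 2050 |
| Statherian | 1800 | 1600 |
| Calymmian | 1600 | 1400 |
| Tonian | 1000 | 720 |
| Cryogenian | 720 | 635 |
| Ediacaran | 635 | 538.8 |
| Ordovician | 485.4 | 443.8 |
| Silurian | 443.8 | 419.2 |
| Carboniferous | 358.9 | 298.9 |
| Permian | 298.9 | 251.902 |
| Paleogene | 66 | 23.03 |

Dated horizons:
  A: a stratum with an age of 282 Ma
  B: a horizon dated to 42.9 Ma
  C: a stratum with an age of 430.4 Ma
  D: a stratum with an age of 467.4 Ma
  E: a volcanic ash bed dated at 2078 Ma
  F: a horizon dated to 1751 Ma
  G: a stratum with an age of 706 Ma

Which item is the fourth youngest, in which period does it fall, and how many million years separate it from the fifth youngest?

Sorted youngest-first by Ma: B (42.9), A (282), C (430.4), D (467.4), G (706), F (1751), E (2078).
The fourth youngest is D at 467.4 Ma, which lies in 485.4–443.8 Ma: the Ordovician.
The fifth youngest is G at 706 Ma; separation = |467.4 − 706| = 238.6 Myr.

D, in the Ordovician; 238.6 million years to G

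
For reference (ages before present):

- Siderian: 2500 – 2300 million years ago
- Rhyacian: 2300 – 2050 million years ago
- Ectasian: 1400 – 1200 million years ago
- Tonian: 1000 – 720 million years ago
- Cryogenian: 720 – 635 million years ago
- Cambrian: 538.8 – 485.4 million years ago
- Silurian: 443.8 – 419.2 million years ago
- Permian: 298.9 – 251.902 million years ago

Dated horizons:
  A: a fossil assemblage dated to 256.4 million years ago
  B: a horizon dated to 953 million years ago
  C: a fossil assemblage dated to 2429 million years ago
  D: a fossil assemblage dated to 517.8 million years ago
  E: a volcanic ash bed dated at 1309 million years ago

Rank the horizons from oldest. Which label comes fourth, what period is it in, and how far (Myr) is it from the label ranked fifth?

D, in the Cambrian; 261.4 million years to A

Sorted oldest-first by Ma: C (2429), E (1309), B (953), D (517.8), A (256.4).
The fourth oldest is D at 517.8 Ma, which lies in 538.8–485.4 Ma: the Cambrian.
The fifth oldest is A at 256.4 Ma; separation = |517.8 − 256.4| = 261.4 Myr.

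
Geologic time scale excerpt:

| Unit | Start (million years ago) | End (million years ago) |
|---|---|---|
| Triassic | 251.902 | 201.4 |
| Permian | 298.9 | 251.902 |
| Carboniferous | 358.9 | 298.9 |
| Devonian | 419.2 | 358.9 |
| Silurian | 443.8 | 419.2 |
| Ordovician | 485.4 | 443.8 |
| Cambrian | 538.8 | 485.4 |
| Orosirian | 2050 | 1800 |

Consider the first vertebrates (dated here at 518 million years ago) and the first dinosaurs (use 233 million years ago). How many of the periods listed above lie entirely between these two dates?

The older date is 518 Ma and the younger is 233 Ma.
Periods with start < 518 and end > 233 Ma: Ordovician (485.4–443.8), Silurian (443.8–419.2), Devonian (419.2–358.9), Carboniferous (358.9–298.9), Permian (298.9–251.902).
That is 5 complete periods.

5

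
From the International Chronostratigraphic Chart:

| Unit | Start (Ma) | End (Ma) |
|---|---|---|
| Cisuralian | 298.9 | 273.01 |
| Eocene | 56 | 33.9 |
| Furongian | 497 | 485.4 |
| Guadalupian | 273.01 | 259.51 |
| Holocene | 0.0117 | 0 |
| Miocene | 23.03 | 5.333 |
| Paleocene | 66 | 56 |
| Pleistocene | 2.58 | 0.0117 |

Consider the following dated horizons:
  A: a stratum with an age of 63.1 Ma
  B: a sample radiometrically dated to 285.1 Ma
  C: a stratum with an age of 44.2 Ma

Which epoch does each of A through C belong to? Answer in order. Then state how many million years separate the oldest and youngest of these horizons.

A: 63.1 Ma lies in 66–56 Ma, so Paleocene.
B: 285.1 Ma lies in 298.9–273.01 Ma, so Cisuralian.
C: 44.2 Ma lies in 56–33.9 Ma, so Eocene.
Oldest = 285.1 Ma, youngest = 44.2 Ma → span 240.9 Myr.

A — Paleocene; B — Cisuralian; C — Eocene; span 240.9 million years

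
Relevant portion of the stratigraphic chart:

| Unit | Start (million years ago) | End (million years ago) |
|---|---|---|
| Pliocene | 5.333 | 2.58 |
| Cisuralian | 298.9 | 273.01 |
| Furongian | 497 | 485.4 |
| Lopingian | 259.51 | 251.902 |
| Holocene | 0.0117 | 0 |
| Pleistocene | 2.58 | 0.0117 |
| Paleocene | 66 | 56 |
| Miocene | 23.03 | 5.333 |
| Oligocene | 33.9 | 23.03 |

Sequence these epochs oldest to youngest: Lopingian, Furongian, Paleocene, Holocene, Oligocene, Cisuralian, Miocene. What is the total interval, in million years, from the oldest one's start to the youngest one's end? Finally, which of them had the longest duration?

Furongian, Cisuralian, Lopingian, Paleocene, Oligocene, Miocene, Holocene; total span 497 Myr; longest is Cisuralian

From the excerpt: Lopingian 259.51–251.902; Furongian 497–485.4; Paleocene 66–56; Holocene 0.0117–0; Oligocene 33.9–23.03; Cisuralian 298.9–273.01; Miocene 23.03–5.333 (Ma).
Larger Ma is earlier, so the oldest is Furongian and the youngest is Holocene; oldest to youngest: Furongian, Cisuralian, Lopingian, Paleocene, Oligocene, Miocene, Holocene.
Oldest start 497 minus youngest end 0 gives 497 Myr overall.
Individual lengths (start − end): Furongian 11.6; Paleocene 10; Oligocene 10.87; Miocene 17.697; Lopingian 7.608; Cisuralian 25.89; Holocene 0.0117. The largest is Cisuralian at 25.89 Myr.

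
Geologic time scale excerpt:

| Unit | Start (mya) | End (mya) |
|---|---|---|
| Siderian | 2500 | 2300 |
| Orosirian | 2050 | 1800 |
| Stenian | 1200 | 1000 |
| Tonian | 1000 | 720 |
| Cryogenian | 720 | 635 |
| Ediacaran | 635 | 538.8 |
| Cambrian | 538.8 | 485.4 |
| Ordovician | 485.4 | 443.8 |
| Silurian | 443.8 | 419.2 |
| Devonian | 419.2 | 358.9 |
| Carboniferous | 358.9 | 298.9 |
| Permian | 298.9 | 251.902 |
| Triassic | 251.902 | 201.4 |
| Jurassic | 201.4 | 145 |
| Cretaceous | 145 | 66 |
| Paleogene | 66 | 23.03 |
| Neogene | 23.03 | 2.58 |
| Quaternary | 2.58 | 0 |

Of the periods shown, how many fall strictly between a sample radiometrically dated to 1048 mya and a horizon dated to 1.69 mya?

14

1048 Ma sits inside the Stenian (1200–1000) and 1.69 Ma inside the Quaternary (2.58–0); neither of those is wholly between the two dates.
The listed periods lying completely between them are Tonian, Cryogenian, Ediacaran, Cambrian, Ordovician, Silurian, Devonian, Carboniferous, Permian, Triassic, Jurassic, Cretaceous, Paleogene, Neogene — 14 in all.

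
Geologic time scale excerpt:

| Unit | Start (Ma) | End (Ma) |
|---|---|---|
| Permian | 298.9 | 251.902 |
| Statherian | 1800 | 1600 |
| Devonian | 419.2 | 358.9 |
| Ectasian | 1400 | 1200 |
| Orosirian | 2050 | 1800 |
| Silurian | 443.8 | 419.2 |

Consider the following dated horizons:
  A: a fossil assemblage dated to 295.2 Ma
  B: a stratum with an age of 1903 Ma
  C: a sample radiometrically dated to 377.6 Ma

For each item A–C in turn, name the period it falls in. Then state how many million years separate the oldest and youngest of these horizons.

A — Permian; B — Orosirian; C — Devonian; span 1607.8 million years

A: 295.2 Ma lies in 298.9–251.902 Ma, so Permian.
B: 1903 Ma lies in 2050–1800 Ma, so Orosirian.
C: 377.6 Ma lies in 419.2–358.9 Ma, so Devonian.
Oldest = 1903 Ma, youngest = 295.2 Ma → span 1607.8 Myr.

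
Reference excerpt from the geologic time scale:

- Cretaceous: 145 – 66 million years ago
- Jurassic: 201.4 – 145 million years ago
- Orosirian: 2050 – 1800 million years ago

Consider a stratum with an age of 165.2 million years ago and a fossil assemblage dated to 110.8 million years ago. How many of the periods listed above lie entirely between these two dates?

Checking each listed span, none has both start < 165.2 Ma and end > 110.8 Ma — every period straddles one of the two dates or lies outside them — so the count is 0.

0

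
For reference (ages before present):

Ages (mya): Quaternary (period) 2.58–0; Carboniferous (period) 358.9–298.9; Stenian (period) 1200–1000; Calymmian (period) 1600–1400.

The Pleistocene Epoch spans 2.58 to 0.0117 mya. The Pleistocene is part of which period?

The Pleistocene (2.58–0.0117 Ma) lies entirely within 2.58–0 Ma, the Quaternary Period.

Quaternary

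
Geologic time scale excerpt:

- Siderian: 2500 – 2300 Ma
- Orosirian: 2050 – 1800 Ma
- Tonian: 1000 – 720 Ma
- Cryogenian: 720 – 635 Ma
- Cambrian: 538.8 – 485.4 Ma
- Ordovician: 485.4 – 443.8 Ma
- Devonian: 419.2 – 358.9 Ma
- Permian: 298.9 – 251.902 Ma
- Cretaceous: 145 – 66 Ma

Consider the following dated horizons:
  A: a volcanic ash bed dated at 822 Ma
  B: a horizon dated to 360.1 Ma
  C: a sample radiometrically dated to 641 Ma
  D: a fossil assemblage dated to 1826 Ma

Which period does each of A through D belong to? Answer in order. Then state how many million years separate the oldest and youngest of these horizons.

A — Tonian; B — Devonian; C — Cryogenian; D — Orosirian; span 1465.9 million years

A: 822 Ma lies in 1000–720 Ma, so Tonian.
B: 360.1 Ma lies in 419.2–358.9 Ma, so Devonian.
C: 641 Ma lies in 720–635 Ma, so Cryogenian.
D: 1826 Ma lies in 2050–1800 Ma, so Orosirian.
Oldest = 1826 Ma, youngest = 360.1 Ma → span 1465.9 Myr.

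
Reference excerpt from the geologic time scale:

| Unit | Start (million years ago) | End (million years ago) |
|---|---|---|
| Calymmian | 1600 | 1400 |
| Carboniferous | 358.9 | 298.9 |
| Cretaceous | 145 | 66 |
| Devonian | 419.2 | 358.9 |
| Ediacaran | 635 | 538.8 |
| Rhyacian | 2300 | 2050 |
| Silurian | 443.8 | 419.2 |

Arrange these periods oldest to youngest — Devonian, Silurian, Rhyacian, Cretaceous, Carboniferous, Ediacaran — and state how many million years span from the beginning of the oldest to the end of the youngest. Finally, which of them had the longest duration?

Rhyacian, Ediacaran, Silurian, Devonian, Carboniferous, Cretaceous; total span 2234 Myr; longest is Rhyacian

From the excerpt: Devonian 419.2–358.9; Silurian 443.8–419.2; Rhyacian 2300–2050; Cretaceous 145–66; Carboniferous 358.9–298.9; Ediacaran 635–538.8 (Ma).
Larger Ma is earlier, so the oldest is Rhyacian and the youngest is Cretaceous; oldest to youngest: Rhyacian, Ediacaran, Silurian, Devonian, Carboniferous, Cretaceous.
Oldest start 2300 minus youngest end 66 gives 2234 Myr overall.
Individual lengths (start − end): Ediacaran 96.2; Silurian 24.6; Cretaceous 79; Carboniferous 60; Rhyacian 250; Devonian 60.3. The largest is Rhyacian at 250 Myr.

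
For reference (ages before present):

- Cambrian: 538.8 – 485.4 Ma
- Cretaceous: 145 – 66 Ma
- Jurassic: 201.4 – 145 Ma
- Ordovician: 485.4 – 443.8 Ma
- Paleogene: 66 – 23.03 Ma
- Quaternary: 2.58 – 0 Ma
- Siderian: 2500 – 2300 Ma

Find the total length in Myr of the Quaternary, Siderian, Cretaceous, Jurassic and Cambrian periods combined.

391.38 million years

Duration is start − end for each: (2.58 − 0) + (2500 − 2300) + (145 − 66) + (201.4 − 145) + (538.8 − 485.4).
That is 2.58 + 200 + 79 + 56.4 + 53.4, which totals 391.38 million years.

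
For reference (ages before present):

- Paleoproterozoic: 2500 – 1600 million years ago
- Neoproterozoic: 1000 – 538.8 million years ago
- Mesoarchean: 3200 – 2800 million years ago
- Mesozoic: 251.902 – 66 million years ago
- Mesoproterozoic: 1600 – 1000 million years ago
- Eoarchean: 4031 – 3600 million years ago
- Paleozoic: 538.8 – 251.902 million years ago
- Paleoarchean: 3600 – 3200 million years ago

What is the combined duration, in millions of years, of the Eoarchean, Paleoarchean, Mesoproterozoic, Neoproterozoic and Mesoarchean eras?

2292.2 million years

Each duration: Eoarchean = 431; Paleoarchean = 400; Mesoproterozoic = 600; Neoproterozoic = 461.2; Mesoarchean = 400.
Sum: 431 + 400 + 600 + 461.2 + 400 = 2292.2 Myr.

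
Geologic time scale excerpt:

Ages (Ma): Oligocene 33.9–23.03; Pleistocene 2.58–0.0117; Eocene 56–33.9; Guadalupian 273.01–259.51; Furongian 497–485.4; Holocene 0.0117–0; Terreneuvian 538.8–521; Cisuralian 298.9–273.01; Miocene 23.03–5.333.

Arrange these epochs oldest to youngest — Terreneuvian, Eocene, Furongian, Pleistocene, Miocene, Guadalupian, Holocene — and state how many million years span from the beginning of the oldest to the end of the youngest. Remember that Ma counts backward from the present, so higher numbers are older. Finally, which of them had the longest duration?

Terreneuvian → Furongian → Guadalupian → Eocene → Miocene → Pleistocene → Holocene; total span 538.8 Myr; longest is Eocene

From the excerpt: Terreneuvian 538.8–521; Eocene 56–33.9; Furongian 497–485.4; Pleistocene 2.58–0.0117; Miocene 23.03–5.333; Guadalupian 273.01–259.51; Holocene 0.0117–0 (Ma).
Larger Ma is earlier, so the oldest is Terreneuvian and the youngest is Holocene; oldest to youngest: Terreneuvian, Furongian, Guadalupian, Eocene, Miocene, Pleistocene, Holocene.
Oldest start 538.8 minus youngest end 0 gives 538.8 Myr overall.
Individual lengths (start − end): Terreneuvian 17.8; Eocene 22.1; Holocene 0.0117; Miocene 17.697; Furongian 11.6; Pleistocene 2.5683; Guadalupian 13.5. The largest is Eocene at 22.1 Myr.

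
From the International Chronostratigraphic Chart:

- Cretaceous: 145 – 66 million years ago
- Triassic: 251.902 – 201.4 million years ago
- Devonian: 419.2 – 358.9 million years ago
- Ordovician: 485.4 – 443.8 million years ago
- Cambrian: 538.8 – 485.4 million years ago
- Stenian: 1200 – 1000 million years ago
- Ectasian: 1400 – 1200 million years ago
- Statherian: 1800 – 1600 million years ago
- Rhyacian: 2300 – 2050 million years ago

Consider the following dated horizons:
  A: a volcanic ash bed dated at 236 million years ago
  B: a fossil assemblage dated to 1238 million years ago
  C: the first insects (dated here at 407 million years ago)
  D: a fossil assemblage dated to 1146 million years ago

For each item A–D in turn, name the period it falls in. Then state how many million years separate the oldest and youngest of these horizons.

A — Triassic; B — Ectasian; C — Devonian; D — Stenian; span 1002 million years

A: 236 Ma lies in 251.902–201.4 Ma, so Triassic.
B: 1238 Ma lies in 1400–1200 Ma, so Ectasian.
C: 407 Ma lies in 419.2–358.9 Ma, so Devonian.
D: 1146 Ma lies in 1200–1000 Ma, so Stenian.
Oldest = 1238 Ma, youngest = 236 Ma → span 1002 Myr.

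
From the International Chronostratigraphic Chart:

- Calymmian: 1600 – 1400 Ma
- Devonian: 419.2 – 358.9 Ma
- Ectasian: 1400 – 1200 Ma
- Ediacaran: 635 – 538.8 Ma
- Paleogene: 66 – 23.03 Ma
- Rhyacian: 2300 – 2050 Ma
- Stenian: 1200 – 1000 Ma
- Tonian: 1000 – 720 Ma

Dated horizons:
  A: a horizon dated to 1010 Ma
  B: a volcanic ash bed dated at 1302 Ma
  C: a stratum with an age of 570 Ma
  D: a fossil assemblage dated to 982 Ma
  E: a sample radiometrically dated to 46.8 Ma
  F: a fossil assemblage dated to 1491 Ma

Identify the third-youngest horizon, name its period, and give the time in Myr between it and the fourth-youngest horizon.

D, in the Tonian; 28 million years to A

Smaller Ma means younger, so youngest first: E 46.8 < C 570 < D 982 < A 1010 < B 1302 < F 1491.
Counting 3 along gives D (982 Ma); the excerpt puts that inside the Tonian, 1000–720 Ma.
Next in line is A (1010 Ma), and 1010 − 982 = 28 Myr.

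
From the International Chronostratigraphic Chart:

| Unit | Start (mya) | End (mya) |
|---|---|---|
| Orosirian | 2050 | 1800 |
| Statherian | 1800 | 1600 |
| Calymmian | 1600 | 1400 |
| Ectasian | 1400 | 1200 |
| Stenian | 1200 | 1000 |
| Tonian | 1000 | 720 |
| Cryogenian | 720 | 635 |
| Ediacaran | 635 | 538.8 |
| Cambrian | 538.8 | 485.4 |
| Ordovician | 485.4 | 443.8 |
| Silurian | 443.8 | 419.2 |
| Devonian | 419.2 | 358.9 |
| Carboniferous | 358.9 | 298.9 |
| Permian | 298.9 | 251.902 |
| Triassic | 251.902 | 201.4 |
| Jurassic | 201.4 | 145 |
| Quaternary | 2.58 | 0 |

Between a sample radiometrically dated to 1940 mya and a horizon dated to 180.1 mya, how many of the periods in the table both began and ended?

14

1940 Ma sits inside the Orosirian (2050–1800) and 180.1 Ma inside the Jurassic (201.4–145); neither of those is wholly between the two dates.
The listed periods lying completely between them are Statherian, Calymmian, Ectasian, Stenian, Tonian, Cryogenian, Ediacaran, Cambrian, Ordovician, Silurian, Devonian, Carboniferous, Permian, Triassic — 14 in all.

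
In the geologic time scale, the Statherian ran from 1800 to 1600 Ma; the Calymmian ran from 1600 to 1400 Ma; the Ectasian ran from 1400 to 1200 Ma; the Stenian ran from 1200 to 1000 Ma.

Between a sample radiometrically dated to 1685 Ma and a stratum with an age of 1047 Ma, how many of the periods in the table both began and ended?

2

The older date is 1685 Ma and the younger is 1047 Ma.
Periods with start < 1685 and end > 1047 Ma: Calymmian (1600–1400), Ectasian (1400–1200).
That is 2 complete periods.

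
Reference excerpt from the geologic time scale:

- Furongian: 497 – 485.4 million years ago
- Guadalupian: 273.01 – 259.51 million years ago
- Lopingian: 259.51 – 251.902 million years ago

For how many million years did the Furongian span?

11.6 million years

497 − 485.4 = 11.6 million years.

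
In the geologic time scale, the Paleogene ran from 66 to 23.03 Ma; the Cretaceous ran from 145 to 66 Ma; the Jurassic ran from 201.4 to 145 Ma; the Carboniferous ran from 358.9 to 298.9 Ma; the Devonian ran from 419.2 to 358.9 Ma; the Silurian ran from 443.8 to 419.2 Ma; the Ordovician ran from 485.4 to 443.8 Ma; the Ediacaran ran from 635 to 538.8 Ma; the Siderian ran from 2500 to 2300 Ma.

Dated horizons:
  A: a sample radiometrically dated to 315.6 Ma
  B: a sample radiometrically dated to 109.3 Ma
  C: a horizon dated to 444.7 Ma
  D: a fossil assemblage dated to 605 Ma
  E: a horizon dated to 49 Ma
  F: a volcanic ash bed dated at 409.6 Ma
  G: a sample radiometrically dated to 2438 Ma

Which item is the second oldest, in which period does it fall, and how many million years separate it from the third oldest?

D, in the Ediacaran; 160.3 million years to C

Sorted oldest-first by Ma: G (2438), D (605), C (444.7), F (409.6), A (315.6), B (109.3), E (49).
The second oldest is D at 605 Ma, which lies in 635–538.8 Ma: the Ediacaran.
The third oldest is C at 444.7 Ma; separation = |605 − 444.7| = 160.3 Myr.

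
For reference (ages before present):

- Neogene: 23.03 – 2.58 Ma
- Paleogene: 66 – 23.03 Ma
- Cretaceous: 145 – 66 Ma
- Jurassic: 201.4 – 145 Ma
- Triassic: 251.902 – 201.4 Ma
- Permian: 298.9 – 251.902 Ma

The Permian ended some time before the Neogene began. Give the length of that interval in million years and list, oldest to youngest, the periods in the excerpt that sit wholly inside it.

The Permian closes at 251.902 Ma and the Neogene opens at 23.03 Ma, so the interval is 251.902 − 23.03 = 228.872 Myr.
A period fits inside if it starts at or after 251.902 Ma and ends at or before 23.03 Ma; oldest first that gives Triassic, Jurassic, Cretaceous, Paleogene.

228.872 million years; Triassic, Jurassic, Cretaceous, Paleogene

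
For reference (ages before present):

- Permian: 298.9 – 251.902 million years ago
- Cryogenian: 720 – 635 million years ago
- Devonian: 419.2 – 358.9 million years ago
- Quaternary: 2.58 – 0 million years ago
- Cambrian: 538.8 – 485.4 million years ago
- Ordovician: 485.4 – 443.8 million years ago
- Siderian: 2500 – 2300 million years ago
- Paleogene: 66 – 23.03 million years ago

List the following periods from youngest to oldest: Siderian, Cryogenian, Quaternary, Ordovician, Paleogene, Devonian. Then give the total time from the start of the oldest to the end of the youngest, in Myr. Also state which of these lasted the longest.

Quaternary → Paleogene → Devonian → Ordovician → Cryogenian → Siderian; total span 2500 Myr; longest is Siderian

From the excerpt: Siderian 2500–2300; Cryogenian 720–635; Quaternary 2.58–0; Ordovician 485.4–443.8; Paleogene 66–23.03; Devonian 419.2–358.9 (Ma).
Larger Ma is earlier, so the oldest is Siderian and the youngest is Quaternary; youngest to oldest: Quaternary, Paleogene, Devonian, Ordovician, Cryogenian, Siderian.
Oldest start 2500 minus youngest end 0 gives 2500 Myr overall.
Individual lengths (start − end): Quaternary 2.58; Siderian 200; Paleogene 42.97; Devonian 60.3; Ordovician 41.6; Cryogenian 85. The largest is Siderian at 200 Myr.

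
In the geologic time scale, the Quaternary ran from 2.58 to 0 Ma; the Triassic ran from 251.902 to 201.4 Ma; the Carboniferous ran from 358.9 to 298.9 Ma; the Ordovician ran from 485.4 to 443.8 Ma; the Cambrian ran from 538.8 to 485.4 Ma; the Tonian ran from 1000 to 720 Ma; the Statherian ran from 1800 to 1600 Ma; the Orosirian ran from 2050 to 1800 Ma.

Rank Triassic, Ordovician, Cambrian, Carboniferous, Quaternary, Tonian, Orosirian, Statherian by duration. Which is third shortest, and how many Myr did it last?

Triassic, 50.502 million years

Start − end for each: Triassic 251.902 − 201.4 = 50.502; Ordovician 485.4 − 443.8 = 41.6; Cambrian 538.8 − 485.4 = 53.4; Carboniferous 358.9 − 298.9 = 60; Quaternary 2.58 − 0 = 2.58; Tonian 1000 − 720 = 280; Orosirian 2050 − 1800 = 250; Statherian 1800 − 1600 = 200.
Ranking these from shortest: Quaternary < Ordovician < Triassic < Cambrian < Carboniferous < Statherian < Orosirian < Tonian.
Position 3 in that ranking is Triassic, which lasted 50.502 Myr.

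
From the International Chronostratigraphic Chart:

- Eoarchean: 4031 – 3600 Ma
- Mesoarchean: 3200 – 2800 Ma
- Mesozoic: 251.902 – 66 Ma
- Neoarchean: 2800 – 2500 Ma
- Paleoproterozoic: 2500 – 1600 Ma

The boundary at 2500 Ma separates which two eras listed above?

The Neoarchean ends at 2500 Ma and the Paleoproterozoic begins at 2500 Ma, so they share that boundary.

Neoarchean and Paleoproterozoic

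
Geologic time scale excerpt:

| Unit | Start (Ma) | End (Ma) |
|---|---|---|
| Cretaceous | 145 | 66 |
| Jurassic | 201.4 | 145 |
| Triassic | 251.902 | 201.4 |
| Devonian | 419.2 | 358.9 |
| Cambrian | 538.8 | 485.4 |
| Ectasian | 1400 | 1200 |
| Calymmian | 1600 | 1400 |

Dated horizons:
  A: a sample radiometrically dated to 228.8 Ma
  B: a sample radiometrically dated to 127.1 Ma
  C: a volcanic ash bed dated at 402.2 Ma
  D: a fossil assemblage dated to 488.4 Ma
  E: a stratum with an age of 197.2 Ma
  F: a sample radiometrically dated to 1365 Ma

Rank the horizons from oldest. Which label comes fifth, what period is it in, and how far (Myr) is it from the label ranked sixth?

E, in the Jurassic; 70.1 million years to B

Larger Ma means older, so oldest first: F 1365 > D 488.4 > C 402.2 > A 228.8 > E 197.2 > B 127.1.
Counting 5 along gives E (197.2 Ma); the excerpt puts that inside the Jurassic, 201.4–145 Ma.
Next in line is B (127.1 Ma), and 197.2 − 127.1 = 70.1 Myr.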